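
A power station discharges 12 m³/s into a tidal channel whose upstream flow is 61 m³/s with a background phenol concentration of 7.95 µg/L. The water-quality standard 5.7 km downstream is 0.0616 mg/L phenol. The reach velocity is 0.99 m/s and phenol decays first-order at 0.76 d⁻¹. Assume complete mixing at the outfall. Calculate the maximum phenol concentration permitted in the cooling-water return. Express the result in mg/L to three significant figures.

0.354 mg/L

7.95 µg/L = 0.00795 mg/L.
Travel time to the compliance point: t = 5700/0.99 = 5758 s = 0.06664 d; decay factor exp(−0.76·0.06664) = 0.9506.
So the concentration just after mixing may be at most 0.0616/0.9506 = 0.0648 mg/L.
Mass balance: 0.0648·73 = 12·Cₑ + 61·0.00795.
Cₑ = (4.73 − 0.485) / 12 = 0.3538 mg/L.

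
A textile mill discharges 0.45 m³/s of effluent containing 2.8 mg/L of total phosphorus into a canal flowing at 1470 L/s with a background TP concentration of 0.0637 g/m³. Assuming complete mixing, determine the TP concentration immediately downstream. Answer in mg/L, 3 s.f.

1470 L/s = 1.47 m³/s.
Flow-weighted mixing gives C = (0.45·2.8 + 1.47·0.0637) / (0.45 + 1.47) = 1.354/1.92 = 0.705 mg/L.

0.705 mg/L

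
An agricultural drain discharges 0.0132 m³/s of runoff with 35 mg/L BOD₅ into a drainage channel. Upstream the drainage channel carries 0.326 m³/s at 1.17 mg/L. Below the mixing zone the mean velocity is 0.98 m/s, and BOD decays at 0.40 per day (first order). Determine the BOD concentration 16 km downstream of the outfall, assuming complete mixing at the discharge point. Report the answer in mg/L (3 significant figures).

After complete mixing, C₀ = (0.0132·35 + 0.326·1.17) / 0.3392 = 2.486 mg/L.
Travel time t = 1.6e+04 m / 0.98 m/s = 1.633e+04 s = 0.189 d.
C = 2.486·exp(−0.40·0.189) = 2.486·0.9272 = 2.305 mg/L.

2.31 mg/L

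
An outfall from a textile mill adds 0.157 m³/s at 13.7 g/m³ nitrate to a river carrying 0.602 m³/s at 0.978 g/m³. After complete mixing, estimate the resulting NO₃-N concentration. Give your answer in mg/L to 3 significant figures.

3.61 mg/L

Flow-weighted mixing gives C = (0.157·13.7 + 0.602·0.978) / (0.157 + 0.602) = 2.74/0.759 = 3.61 mg/L.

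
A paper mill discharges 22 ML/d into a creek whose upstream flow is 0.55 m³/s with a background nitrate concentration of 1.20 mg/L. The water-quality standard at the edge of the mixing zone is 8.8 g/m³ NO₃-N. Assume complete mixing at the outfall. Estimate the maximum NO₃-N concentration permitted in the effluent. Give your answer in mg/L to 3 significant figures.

25.2 mg/L

22 ML/d = 0.2546 m³/s.
Mass balance: 8.8·0.8046 = 0.2546·Cₑ + 0.55·1.2.
Cₑ = (7.081 − 0.66) / 0.2546 = 25.22 mg/L.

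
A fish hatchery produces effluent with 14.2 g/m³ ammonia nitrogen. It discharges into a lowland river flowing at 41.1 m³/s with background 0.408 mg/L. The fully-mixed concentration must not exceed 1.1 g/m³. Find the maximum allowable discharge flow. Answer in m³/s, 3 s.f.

Mass balance at complete mixing: C_std·(Q_w + Q_r) = Q_w·C_e + Q_r·C_b.
Rearranging, Q_w = Q_r·(C_std − C_b)/(C_e − C_std) = 41.1·(1.1 − 0.408) / (14.2 − 1.1) = 2.171 m³/s.

2.17 m³/s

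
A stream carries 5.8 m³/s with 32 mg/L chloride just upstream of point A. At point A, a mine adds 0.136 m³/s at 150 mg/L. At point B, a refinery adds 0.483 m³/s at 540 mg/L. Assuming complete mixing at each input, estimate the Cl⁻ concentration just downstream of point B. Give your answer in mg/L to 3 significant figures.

72.7 mg/L

After input A: C = (5.8·32 + 0.136·150) / 5.936 = 34.7 mg/L.
After input B: C = (5.936·34.7 + 0.483·540) / 6.419 = 72.72 mg/L.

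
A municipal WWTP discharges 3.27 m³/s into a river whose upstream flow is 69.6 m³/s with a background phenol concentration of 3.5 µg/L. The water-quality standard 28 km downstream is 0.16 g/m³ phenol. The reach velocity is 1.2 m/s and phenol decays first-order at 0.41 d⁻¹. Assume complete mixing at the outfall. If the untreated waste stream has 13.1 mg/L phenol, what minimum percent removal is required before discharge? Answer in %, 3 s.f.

70.2 %

3.5 µg/L = 0.0035 mg/L.
Travel time to the compliance point: t = 2.8e+04/1.2 = 2.333e+04 s = 0.2701 d; decay factor exp(−0.41·0.2701) = 0.8952.
So the concentration just after mixing may be at most 0.16/0.8952 = 0.1787 mg/L.
Mass balance: 0.1787·72.87 = 3.27·Cₑ + 69.6·0.0035.
Cₑ = (13.02 − 0.2436) / 3.27 = 3.908 mg/L.
Required removal = 1 − 3.908/13.1 = 70.16 %.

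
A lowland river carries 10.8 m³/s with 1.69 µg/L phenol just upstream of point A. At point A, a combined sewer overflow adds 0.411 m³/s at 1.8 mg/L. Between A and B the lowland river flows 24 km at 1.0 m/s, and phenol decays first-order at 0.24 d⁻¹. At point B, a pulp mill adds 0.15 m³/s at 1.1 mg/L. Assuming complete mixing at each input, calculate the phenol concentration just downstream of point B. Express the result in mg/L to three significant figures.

1.69 µg/L = 0.00169 mg/L.
After input A: C = (10.8·0.00169 + 0.411·1.8) / 11.21 = 0.06762 mg/L.
Over the 24 km reach to input B (t = 2.4e+04 s = 0.2778 d), decay gives C = 0.06762·exp(−0.24·0.2778) = 0.06326 mg/L.
After input B: C = (11.21·0.06326 + 0.15·1.1) / 11.36 = 0.07694 mg/L.

0.0769 mg/L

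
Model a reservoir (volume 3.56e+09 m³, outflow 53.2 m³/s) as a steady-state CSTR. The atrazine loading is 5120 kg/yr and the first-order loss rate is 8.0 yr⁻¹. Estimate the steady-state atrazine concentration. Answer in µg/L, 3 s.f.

0.170 µg/L

Outflow Q = 53.2 m³/s × 3.156e+07 s/yr = 1.679e+09 m³/yr.
Steady-state CSTR mass balance: W = Q·C + k·V·C, so C = W/(Q + kV).
Q + kV = 1.679e+09 + 8.0·3.56e+09 = 3.016e+10 m³/yr.
C = 5120/3.016e+10 = 1.698e-07 kg/m³ = 0.0001698 mg/L = 0.1698 µg/L.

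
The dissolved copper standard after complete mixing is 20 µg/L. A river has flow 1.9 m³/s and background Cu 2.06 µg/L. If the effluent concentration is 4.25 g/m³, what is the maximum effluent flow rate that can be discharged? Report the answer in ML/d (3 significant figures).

2.06 µg/L = 0.00206 mg/L.
20 µg/L = 0.02 mg/L.
Mass balance at complete mixing: C_std·(Q_w + Q_r) = Q_w·C_e + Q_r·C_b.
Rearranging, Q_w = Q_r·(C_std − C_b)/(C_e − C_std) = 1.9·(0.02 − 0.00206) / (4.25 − 0.02) = 0.008058 m³/s.
= 0.6962 ML/d.

0.696 ML/d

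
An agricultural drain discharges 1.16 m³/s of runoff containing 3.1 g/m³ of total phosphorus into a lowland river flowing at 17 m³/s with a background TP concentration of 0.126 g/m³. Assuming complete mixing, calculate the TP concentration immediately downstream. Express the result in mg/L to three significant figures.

Flow-weighted mixing gives C = (1.16·3.1 + 17·0.126) / (1.16 + 17) = 5.738/18.16 = 0.316 mg/L.

0.316 mg/L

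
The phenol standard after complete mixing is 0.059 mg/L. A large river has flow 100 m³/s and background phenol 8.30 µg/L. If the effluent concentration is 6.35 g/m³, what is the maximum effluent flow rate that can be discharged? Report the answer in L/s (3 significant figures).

8.30 µg/L = 0.0083 mg/L.
Mass balance at complete mixing: C_std·(Q_w + Q_r) = Q_w·C_e + Q_r·C_b.
Rearranging, Q_w = Q_r·(C_std − C_b)/(C_e − C_std) = 100·(0.059 − 0.0083) / (6.35 − 0.059) = 0.8059 m³/s.
= 805.9 L/s.

806 L/s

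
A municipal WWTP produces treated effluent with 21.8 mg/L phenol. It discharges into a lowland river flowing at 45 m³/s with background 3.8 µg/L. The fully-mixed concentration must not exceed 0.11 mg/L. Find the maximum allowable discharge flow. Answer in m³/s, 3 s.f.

0.220 m³/s

3.8 µg/L = 0.0038 mg/L.
Mass balance at complete mixing: C_std·(Q_w + Q_r) = Q_w·C_e + Q_r·C_b.
Rearranging, Q_w = Q_r·(C_std − C_b)/(C_e − C_std) = 45·(0.11 − 0.0038) / (21.8 − 0.11) = 0.2203 m³/s.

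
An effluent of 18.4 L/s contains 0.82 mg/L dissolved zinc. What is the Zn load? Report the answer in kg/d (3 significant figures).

18.4 L/s = 0.0184 m³/s.
Mass flux = Q·C = 0.0184 m³/s × 0.82 g/m³ = 0.01509 g/s.
= 0.01509 g/s × 86.4 = 1.304 kg/d.

1.30 kg/d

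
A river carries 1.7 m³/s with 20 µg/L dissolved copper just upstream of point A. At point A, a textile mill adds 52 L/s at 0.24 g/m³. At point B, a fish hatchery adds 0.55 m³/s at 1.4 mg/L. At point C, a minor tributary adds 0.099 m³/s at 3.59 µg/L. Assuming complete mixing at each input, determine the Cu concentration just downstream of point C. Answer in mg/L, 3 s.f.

0.340 mg/L

20 µg/L = 0.02 mg/L.
52 L/s = 0.052 m³/s.
After input A: C = (1.7·0.02 + 0.052·0.24) / 1.752 = 0.02653 mg/L.
After input B: C = (1.752·0.02653 + 0.55·1.4) / 2.302 = 0.3547 mg/L.
3.59 µg/L = 0.00359 mg/L.
After input C: C = (2.302·0.3547 + 0.099·0.00359) / 2.401 = 0.3402 mg/L.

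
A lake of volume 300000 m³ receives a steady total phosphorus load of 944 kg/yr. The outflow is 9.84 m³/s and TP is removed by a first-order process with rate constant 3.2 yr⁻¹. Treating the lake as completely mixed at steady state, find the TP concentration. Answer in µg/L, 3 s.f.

3.03 µg/L

Outflow Q = 9.84 m³/s × 3.156e+07 s/yr = 3.105e+08 m³/yr.
Steady-state CSTR mass balance: W = Q·C + k·V·C, so C = W/(Q + kV).
Q + kV = 3.105e+08 + 3.2·300000 = 3.115e+08 m³/yr.
C = 944/3.115e+08 = 3.031e-06 kg/m³ = 0.003031 mg/L = 3.031 µg/L.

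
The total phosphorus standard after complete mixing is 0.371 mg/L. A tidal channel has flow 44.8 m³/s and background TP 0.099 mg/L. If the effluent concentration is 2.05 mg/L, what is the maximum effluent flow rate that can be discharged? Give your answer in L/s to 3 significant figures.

Mass balance at complete mixing: C_std·(Q_w + Q_r) = Q_w·C_e + Q_r·C_b.
Rearranging, Q_w = Q_r·(C_std − C_b)/(C_e − C_std) = 44.8·(0.371 − 0.099) / (2.05 − 0.371) = 7.258 m³/s.
= 7258 L/s.

7260 L/s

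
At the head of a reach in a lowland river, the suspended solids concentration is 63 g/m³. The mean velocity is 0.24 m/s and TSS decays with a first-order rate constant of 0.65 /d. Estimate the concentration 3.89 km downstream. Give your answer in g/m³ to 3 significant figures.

55.8 g/m³

Travel time t = 3.89 km / 0.24 m/s = 3890/0.24 = 1.621e+04 s = 0.1876 d.
First-order decay: C = 63·exp(−0.65·0.1876) = 63·0.8852 = 55.77 g/m³.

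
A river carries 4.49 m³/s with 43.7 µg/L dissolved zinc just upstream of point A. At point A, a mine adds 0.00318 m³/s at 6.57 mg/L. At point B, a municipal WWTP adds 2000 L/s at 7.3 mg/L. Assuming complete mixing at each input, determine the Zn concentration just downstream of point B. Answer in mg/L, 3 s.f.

43.7 µg/L = 0.0437 mg/L.
After input A: C = (4.49·0.0437 + 0.00318·6.57) / 4.493 = 0.04832 mg/L.
2000 L/s = 2 m³/s.
After input B: C = (4.493·0.04832 + 2·7.3) / 6.493 = 2.282 mg/L.

2.28 mg/L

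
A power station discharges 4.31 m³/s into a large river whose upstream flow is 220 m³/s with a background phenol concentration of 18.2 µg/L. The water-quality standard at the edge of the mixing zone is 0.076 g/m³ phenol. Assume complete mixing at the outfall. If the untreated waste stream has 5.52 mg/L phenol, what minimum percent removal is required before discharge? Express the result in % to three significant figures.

18.2 µg/L = 0.0182 mg/L.
Mass balance: 0.076·224.3 = 4.31·Cₑ + 220·0.0182.
Cₑ = (17.05 − 4.004) / 4.31 = 3.026 mg/L.
Required removal = 1 − 3.026/5.52 = 45.17 %.

45.2 %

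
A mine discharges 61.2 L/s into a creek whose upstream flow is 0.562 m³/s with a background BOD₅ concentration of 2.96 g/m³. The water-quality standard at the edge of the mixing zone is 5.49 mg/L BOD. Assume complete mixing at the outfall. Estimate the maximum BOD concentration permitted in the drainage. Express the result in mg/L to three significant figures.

61.2 L/s = 0.0612 m³/s.
Mass balance: 5.49·0.6232 = 0.0612·Cₑ + 0.562·2.96.
Cₑ = (3.421 − 1.664) / 0.0612 = 28.72 mg/L.

28.7 mg/L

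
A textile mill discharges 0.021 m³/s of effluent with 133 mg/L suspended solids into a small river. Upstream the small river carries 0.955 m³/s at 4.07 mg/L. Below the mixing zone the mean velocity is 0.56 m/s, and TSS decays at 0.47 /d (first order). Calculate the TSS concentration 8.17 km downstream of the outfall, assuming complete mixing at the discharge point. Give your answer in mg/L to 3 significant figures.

6.32 mg/L

After complete mixing, C₀ = (0.021·133 + 0.955·4.07) / 0.976 = 6.844 mg/L.
Travel time t = 8170 m / 0.56 m/s = 1.459e+04 s = 0.1689 d.
C = 6.844·exp(−0.47·0.1689) = 6.844·0.9237 = 6.322 mg/L.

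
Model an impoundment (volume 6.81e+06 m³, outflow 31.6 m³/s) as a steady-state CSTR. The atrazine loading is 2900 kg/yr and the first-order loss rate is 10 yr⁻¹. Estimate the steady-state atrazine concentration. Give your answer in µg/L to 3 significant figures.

2.72 µg/L

Outflow Q = 31.6 m³/s × 3.156e+07 s/yr = 9.972e+08 m³/yr.
Steady-state CSTR mass balance: W = Q·C + k·V·C, so C = W/(Q + kV).
Q + kV = 9.972e+08 + 10·6.81e+06 = 1.065e+09 m³/yr.
C = 2900/1.065e+09 = 2.722e-06 kg/m³ = 0.002722 mg/L = 2.722 µg/L.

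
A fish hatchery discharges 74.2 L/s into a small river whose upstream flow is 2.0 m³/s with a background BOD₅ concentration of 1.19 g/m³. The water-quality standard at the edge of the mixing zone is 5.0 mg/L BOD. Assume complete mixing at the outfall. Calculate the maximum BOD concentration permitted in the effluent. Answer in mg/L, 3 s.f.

74.2 L/s = 0.0742 m³/s.
Mass balance: 5·2.074 = 0.0742·Cₑ + 2·1.19.
Cₑ = (10.37 − 2.38) / 0.0742 = 107.7 mg/L.

108 mg/L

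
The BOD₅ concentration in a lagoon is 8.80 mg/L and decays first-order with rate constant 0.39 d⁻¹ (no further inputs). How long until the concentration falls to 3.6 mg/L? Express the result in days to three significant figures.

t = ln(C₀/C)/k = ln(8.80/3.6)/0.39 = 0.8938/0.39 = 2.292 d.

2.29 d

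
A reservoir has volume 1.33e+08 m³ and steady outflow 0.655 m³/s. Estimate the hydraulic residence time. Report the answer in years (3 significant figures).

Q = 0.655 m³/s × 3.156e+07 s/yr = 2.067e+07 m³/yr.
Hydraulic residence time τ = V/Q = 1.33e+08/2.067e+07 = 6.434 yr.

6.43 yr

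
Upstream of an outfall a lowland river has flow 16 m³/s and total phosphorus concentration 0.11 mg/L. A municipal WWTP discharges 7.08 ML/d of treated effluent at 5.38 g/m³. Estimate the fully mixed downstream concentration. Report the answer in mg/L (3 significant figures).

7.08 ML/d = 0.08194 m³/s.
Conservation of mass across the mixing zone: C = (0.08194·5.38 + 16·0.11) / (0.08194 + 16) = 2.201/16.08 = 0.1369 mg/L.

0.137 mg/L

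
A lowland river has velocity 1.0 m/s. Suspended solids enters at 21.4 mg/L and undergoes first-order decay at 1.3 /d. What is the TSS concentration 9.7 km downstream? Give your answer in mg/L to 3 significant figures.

Travel time t = 9.7 km / 1.0 m/s = 9700/1.0 = 9700 s = 0.1123 d.
First-order decay: C = 21.4·exp(−1.3·0.1123) = 21.4·0.8642 = 18.49 mg/L.

18.5 mg/L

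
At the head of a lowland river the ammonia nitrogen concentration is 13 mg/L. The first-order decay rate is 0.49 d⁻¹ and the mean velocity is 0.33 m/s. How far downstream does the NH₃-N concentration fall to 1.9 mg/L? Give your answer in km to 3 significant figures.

From C = C₀·e^(−kt), t = ln(C₀/C)/k = ln(13/1.9)/0.49 = 1.923/0.49 = 3.925 d.
Distance = v·t = 0.33 m/s × 3.391e+05 s = 1.119e+05 m = 111.9 km.

112 km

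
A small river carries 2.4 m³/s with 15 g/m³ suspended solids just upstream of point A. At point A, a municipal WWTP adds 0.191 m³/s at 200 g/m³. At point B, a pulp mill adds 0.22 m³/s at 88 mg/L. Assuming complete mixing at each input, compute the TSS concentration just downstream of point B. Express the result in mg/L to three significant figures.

After input A: C = (2.4·15 + 0.191·200) / 2.591 = 28.64 mg/L.
After input B: C = (2.591·28.64 + 0.22·88) / 2.811 = 33.28 mg/L.

33.3 mg/L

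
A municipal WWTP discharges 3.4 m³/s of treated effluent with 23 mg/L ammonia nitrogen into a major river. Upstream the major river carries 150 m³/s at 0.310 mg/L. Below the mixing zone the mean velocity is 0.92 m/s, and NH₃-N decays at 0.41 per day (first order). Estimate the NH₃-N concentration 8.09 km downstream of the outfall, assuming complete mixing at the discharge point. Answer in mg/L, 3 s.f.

After complete mixing, C₀ = (3.4·23 + 150·0.31) / 153.4 = 0.8129 mg/L.
Travel time t = 8090 m / 0.92 m/s = 8793 s = 0.1018 d.
C = 0.8129·exp(−0.41·0.1018) = 0.8129·0.9591 = 0.7797 mg/L.

0.780 mg/L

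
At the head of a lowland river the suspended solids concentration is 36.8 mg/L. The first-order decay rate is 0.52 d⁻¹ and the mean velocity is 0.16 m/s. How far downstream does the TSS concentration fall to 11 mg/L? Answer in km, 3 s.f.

32.1 km

From C = C₀·e^(−kt), t = ln(C₀/C)/k = ln(36.8/11)/0.52 = 1.208/0.52 = 2.322 d.
Distance = v·t = 0.16 m/s × 2.006e+05 s = 3.21e+04 m = 32.1 km.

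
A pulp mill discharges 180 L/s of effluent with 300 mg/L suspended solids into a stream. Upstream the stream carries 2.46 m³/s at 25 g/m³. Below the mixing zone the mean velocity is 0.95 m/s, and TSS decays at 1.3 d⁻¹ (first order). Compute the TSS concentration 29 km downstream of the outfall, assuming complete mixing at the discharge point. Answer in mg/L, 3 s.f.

180 L/s = 0.18 m³/s.
After complete mixing, C₀ = (0.18·300 + 2.46·25) / 2.64 = 43.75 mg/L.
Travel time t = 2.9e+04 m / 0.95 m/s = 3.053e+04 s = 0.3533 d.
C = 43.75·exp(−1.3·0.3533) = 43.75·0.6317 = 27.64 mg/L.

27.6 mg/L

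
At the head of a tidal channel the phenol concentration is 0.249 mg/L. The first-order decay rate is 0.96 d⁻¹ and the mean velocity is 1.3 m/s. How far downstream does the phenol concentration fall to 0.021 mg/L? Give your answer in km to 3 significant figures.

From C = C₀·e^(−kt), t = ln(C₀/C)/k = ln(0.249/0.021)/0.96 = 2.473/0.96 = 2.576 d.
Distance = v·t = 1.3 m/s × 2.226e+05 s = 2.893e+05 m = 289.3 km.

289 km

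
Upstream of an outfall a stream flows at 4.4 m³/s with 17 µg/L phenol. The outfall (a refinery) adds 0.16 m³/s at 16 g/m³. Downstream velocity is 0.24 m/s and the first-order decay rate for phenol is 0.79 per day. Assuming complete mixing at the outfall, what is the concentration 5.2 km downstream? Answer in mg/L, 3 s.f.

0.474 mg/L

17 µg/L = 0.017 mg/L.
After complete mixing, C₀ = (0.16·16 + 4.4·0.017) / 4.56 = 0.5778 mg/L.
Travel time t = 5200 m / 0.24 m/s = 2.167e+04 s = 0.2508 d.
C = 0.5778·exp(−0.79·0.2508) = 0.5778·0.8203 = 0.474 mg/L.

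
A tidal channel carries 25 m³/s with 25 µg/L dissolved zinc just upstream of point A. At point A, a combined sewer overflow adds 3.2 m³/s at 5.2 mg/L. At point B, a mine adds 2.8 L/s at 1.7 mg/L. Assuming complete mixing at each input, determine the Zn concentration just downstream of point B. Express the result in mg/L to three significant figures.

0.612 mg/L

25 µg/L = 0.025 mg/L.
After input A: C = (25·0.025 + 3.2·5.2) / 28.2 = 0.6122 mg/L.
2.8 L/s = 0.0028 m³/s.
After input B: C = (28.2·0.6122 + 0.0028·1.7) / 28.2 = 0.6123 mg/L.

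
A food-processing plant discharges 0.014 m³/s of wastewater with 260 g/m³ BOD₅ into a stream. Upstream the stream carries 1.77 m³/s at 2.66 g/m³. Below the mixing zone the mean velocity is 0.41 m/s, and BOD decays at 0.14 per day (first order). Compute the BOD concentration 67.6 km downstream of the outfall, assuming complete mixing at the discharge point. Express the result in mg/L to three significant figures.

After complete mixing, C₀ = (0.014·260 + 1.77·2.66) / 1.784 = 4.679 mg/L.
Travel time t = 6.76e+04 m / 0.41 m/s = 1.649e+05 s = 1.908 d.
C = 4.679·exp(−0.14·1.908) = 4.679·0.7655 = 3.582 mg/L.

3.58 mg/L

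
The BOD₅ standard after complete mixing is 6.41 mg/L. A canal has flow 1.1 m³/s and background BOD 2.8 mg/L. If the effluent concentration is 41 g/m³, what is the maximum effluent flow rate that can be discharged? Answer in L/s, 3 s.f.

Mass balance at complete mixing: C_std·(Q_w + Q_r) = Q_w·C_e + Q_r·C_b.
Rearranging, Q_w = Q_r·(C_std − C_b)/(C_e − C_std) = 1.1·(6.41 − 2.8) / (41 − 6.41) = 0.1148 m³/s.
= 114.8 L/s.

115 L/s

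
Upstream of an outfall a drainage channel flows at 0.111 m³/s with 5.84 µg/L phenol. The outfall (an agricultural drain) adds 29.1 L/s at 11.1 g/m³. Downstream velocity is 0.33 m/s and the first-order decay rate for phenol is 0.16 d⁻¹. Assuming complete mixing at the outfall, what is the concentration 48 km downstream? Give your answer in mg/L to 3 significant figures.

29.1 L/s = 0.0291 m³/s.
5.84 µg/L = 0.00584 mg/L.
After complete mixing, C₀ = (0.0291·11.1 + 0.111·0.00584) / 0.1401 = 2.31 mg/L.
Travel time t = 4.8e+04 m / 0.33 m/s = 1.455e+05 s = 1.684 d.
C = 2.31·exp(−0.16·1.684) = 2.31·0.7639 = 1.765 mg/L.

1.76 mg/L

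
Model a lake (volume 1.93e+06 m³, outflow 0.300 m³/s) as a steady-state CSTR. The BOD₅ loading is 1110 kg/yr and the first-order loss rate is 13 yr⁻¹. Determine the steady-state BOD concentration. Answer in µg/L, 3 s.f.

32.1 µg/L

Outflow Q = 0.300 m³/s × 3.156e+07 s/yr = 9.467e+06 m³/yr.
Steady-state CSTR mass balance: W = Q·C + k·V·C, so C = W/(Q + kV).
Q + kV = 9.467e+06 + 13·1.93e+06 = 3.456e+07 m³/yr.
C = 1110/3.456e+07 = 3.212e-05 kg/m³ = 0.03212 mg/L = 32.12 µg/L.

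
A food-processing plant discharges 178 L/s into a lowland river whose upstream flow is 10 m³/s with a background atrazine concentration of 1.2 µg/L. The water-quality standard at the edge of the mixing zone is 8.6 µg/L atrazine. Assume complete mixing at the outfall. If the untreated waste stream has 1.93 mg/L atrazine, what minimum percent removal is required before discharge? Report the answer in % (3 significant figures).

178 L/s = 0.178 m³/s.
1.2 µg/L = 0.0012 mg/L.
8.6 µg/L = 0.0086 mg/L.
Mass balance: 0.0086·10.18 = 0.178·Cₑ + 10·0.0012.
Cₑ = (0.08753 − 0.012) / 0.178 = 0.4243 mg/L.
Required removal = 1 − 0.4243/1.93 = 78.01 %.

78.0 %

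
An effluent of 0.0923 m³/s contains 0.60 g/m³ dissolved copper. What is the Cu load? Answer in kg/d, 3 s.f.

Mass flux = Q·C = 0.0923 m³/s × 0.6 g/m³ = 0.05538 g/s.
= 0.05538 g/s × 86.4 = 4.785 kg/d.

4.78 kg/d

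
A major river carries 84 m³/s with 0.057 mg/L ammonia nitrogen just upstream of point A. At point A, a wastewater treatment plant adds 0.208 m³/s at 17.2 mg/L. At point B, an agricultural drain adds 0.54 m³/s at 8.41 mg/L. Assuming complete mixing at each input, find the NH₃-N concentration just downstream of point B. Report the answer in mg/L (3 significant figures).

After input A: C = (84·0.057 + 0.208·17.2) / 84.21 = 0.09934 mg/L.
After input B: C = (84.21·0.09934 + 0.54·8.41) / 84.75 = 0.1523 mg/L.

0.152 mg/L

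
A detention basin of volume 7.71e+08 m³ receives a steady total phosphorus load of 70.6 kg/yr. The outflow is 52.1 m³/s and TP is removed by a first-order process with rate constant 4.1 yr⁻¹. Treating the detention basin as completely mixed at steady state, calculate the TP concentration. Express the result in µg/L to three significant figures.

Outflow Q = 52.1 m³/s × 3.156e+07 s/yr = 1.644e+09 m³/yr.
Steady-state CSTR mass balance: W = Q·C + k·V·C, so C = W/(Q + kV).
Q + kV = 1.644e+09 + 4.1·7.71e+08 = 4.805e+09 m³/yr.
C = 70.6/4.805e+09 = 1.469e-08 kg/m³ = 1.469e-05 mg/L = 0.01469 µg/L.

0.0147 µg/L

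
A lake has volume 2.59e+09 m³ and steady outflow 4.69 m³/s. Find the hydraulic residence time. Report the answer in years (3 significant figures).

Q = 4.69 m³/s × 3.156e+07 s/yr = 1.48e+08 m³/yr.
Hydraulic residence time τ = V/Q = 2.59e+09/1.48e+08 = 17.5 yr.

17.5 yr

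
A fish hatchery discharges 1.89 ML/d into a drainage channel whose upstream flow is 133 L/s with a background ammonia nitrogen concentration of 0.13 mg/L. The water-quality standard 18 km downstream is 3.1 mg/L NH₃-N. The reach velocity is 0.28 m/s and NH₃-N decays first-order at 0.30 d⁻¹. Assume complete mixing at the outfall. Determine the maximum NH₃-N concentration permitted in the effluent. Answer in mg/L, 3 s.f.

26.6 mg/L

1.89 ML/d = 0.02187 m³/s.
133 L/s = 0.133 m³/s.
Travel time to the compliance point: t = 1.8e+04/0.28 = 6.429e+04 s = 0.744 d; decay factor exp(−0.30·0.744) = 0.7999.
So the concentration just after mixing may be at most 3.1/0.7999 = 3.875 mg/L.
Mass balance: 3.875·0.1549 = 0.02187·Cₑ + 0.133·0.13.
Cₑ = (0.6002 − 0.01729) / 0.02187 = 26.65 mg/L.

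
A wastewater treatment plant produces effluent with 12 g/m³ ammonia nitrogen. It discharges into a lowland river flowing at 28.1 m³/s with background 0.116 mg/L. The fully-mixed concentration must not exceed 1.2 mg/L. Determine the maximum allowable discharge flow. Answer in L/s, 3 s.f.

2820 L/s

Mass balance at complete mixing: C_std·(Q_w + Q_r) = Q_w·C_e + Q_r·C_b.
Rearranging, Q_w = Q_r·(C_std − C_b)/(C_e − C_std) = 28.1·(1.2 − 0.116) / (12 − 1.2) = 2.82 m³/s.
= 2820 L/s.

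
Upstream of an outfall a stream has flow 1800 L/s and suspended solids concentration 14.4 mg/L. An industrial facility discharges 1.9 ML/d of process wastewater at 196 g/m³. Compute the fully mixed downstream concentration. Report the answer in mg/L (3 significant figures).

1.9 ML/d = 0.02199 m³/s.
1800 L/s = 1.8 m³/s.
By mass balance at complete mixing, C = (0.02199·196 + 1.8·14.4) / (0.02199 + 1.8) = 30.23/1.822 = 16.59 mg/L.

16.6 mg/L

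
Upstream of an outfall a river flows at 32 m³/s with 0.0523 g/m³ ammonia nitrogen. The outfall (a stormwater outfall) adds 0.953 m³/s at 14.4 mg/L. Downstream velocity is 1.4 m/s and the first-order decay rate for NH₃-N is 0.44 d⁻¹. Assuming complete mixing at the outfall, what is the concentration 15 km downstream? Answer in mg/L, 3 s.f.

0.442 mg/L

After complete mixing, C₀ = (0.953·14.4 + 32·0.0523) / 32.95 = 0.4672 mg/L.
Travel time t = 1.5e+04 m / 1.4 m/s = 1.071e+04 s = 0.124 d.
C = 0.4672·exp(−0.44·0.124) = 0.4672·0.9469 = 0.4424 mg/L.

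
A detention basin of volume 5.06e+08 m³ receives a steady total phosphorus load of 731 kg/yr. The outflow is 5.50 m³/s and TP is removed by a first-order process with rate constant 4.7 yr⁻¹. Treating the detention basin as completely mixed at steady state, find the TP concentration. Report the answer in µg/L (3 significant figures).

0.286 µg/L

Outflow Q = 5.50 m³/s × 3.156e+07 s/yr = 1.736e+08 m³/yr.
Steady-state CSTR mass balance: W = Q·C + k·V·C, so C = W/(Q + kV).
Q + kV = 1.736e+08 + 4.7·5.06e+08 = 2.552e+09 m³/yr.
C = 731/2.552e+09 = 2.865e-07 kg/m³ = 0.0002865 mg/L = 0.2865 µg/L.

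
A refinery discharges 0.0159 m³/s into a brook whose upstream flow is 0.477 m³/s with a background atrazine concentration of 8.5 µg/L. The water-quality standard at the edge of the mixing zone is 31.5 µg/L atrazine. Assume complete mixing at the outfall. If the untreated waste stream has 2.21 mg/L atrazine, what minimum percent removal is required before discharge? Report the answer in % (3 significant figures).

8.5 µg/L = 0.0085 mg/L.
31.5 µg/L = 0.0315 mg/L.
Mass balance: 0.0315·0.4929 = 0.0159·Cₑ + 0.477·0.0085.
Cₑ = (0.01553 − 0.004054) / 0.0159 = 0.7215 mg/L.
Required removal = 1 − 0.7215/2.21 = 67.35 %.

67.4 %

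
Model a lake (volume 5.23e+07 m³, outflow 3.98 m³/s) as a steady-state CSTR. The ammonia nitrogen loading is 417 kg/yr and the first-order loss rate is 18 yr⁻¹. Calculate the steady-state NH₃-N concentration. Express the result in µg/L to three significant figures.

Outflow Q = 3.98 m³/s × 3.156e+07 s/yr = 1.256e+08 m³/yr.
Steady-state CSTR mass balance: W = Q·C + k·V·C, so C = W/(Q + kV).
Q + kV = 1.256e+08 + 18·5.23e+07 = 1.067e+09 m³/yr.
C = 417/1.067e+09 = 3.908e-07 kg/m³ = 0.0003908 mg/L = 0.3908 µg/L.

0.391 µg/L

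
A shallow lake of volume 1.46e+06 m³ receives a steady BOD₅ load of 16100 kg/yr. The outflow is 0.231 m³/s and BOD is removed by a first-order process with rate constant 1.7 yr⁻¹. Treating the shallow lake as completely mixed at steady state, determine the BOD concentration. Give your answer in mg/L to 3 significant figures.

1.65 mg/L

Outflow Q = 0.231 m³/s × 3.156e+07 s/yr = 7.29e+06 m³/yr.
Steady-state CSTR mass balance: W = Q·C + k·V·C, so C = W/(Q + kV).
Q + kV = 7.29e+06 + 1.7·1.46e+06 = 9.772e+06 m³/yr.
C = 16100/9.772e+06 = 0.001648 kg/m³ = 1.648 mg/L.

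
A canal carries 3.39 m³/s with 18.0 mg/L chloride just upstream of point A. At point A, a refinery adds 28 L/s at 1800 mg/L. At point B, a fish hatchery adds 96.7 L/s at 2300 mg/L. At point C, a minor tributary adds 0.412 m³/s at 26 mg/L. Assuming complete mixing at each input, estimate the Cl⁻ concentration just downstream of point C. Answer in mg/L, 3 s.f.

28 L/s = 0.028 m³/s.
After input A: C = (3.39·18 + 0.028·1800) / 3.418 = 32.6 mg/L.
96.7 L/s = 0.0967 m³/s.
After input B: C = (3.418·32.6 + 0.0967·2300) / 3.515 = 94.98 mg/L.
After input C: C = (3.515·94.98 + 0.412·26) / 3.927 = 87.74 mg/L.

87.7 mg/L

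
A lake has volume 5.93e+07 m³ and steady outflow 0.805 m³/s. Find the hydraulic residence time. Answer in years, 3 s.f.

2.33 yr

Q = 0.805 m³/s × 3.156e+07 s/yr = 2.54e+07 m³/yr.
Hydraulic residence time τ = V/Q = 5.93e+07/2.54e+07 = 2.334 yr.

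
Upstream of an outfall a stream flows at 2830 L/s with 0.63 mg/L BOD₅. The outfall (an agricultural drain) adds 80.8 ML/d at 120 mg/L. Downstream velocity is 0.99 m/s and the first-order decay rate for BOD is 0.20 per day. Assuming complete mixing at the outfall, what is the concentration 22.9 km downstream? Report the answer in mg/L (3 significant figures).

28.7 mg/L

80.8 ML/d = 0.9352 m³/s.
2830 L/s = 2.83 m³/s.
After complete mixing, C₀ = (0.9352·120 + 2.83·0.63) / 3.765 = 30.28 mg/L.
Travel time t = 2.29e+04 m / 0.99 m/s = 2.313e+04 s = 0.2677 d.
C = 30.28·exp(−0.20·0.2677) = 30.28·0.9479 = 28.7 mg/L.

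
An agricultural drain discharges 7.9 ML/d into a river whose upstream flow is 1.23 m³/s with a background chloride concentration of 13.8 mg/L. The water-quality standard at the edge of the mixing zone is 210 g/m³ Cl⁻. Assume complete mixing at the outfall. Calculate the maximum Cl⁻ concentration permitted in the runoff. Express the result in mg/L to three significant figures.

7.9 ML/d = 0.09144 m³/s.
Mass balance: 210·1.321 = 0.09144·Cₑ + 1.23·13.8.
Cₑ = (277.5 − 16.97) / 0.09144 = 2849 mg/L.

2850 mg/L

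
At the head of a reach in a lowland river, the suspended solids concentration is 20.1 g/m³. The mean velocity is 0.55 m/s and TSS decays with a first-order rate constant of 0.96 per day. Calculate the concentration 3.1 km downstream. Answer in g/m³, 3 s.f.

Travel time t = 3.1 km / 0.55 m/s = 3100/0.55 = 5636 s = 0.06524 d.
First-order decay: C = 20.1·exp(−0.96·0.06524) = 20.1·0.9393 = 18.88 g/m³.

18.9 g/m³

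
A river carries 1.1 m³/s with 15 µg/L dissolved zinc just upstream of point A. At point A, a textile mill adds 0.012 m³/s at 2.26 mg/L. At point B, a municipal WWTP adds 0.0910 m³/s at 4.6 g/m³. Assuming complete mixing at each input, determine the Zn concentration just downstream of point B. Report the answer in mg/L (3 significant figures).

15 µg/L = 0.015 mg/L.
After input A: C = (1.1·0.015 + 0.012·2.26) / 1.112 = 0.03923 mg/L.
After input B: C = (1.112·0.03923 + 0.091·4.6) / 1.203 = 0.3842 mg/L.

0.384 mg/L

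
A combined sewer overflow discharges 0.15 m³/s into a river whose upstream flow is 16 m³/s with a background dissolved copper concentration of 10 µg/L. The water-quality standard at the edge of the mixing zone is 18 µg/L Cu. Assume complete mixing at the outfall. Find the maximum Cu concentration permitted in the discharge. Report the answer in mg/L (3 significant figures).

10 µg/L = 0.01 mg/L.
18 µg/L = 0.018 mg/L.
Mass balance: 0.018·16.15 = 0.15·Cₑ + 16·0.01.
Cₑ = (0.2907 − 0.16) / 0.15 = 0.8713 mg/L.

0.871 mg/L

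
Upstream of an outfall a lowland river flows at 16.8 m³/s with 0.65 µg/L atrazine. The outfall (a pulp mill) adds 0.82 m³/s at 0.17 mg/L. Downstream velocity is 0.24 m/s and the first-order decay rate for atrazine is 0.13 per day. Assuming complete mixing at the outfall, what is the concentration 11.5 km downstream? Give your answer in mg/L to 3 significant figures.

0.00794 mg/L

0.65 µg/L = 0.00065 mg/L.
After complete mixing, C₀ = (0.82·0.17 + 16.8·0.00065) / 17.62 = 0.008531 mg/L.
Travel time t = 1.15e+04 m / 0.24 m/s = 4.792e+04 s = 0.5546 d.
C = 0.008531·exp(−0.13·0.5546) = 0.008531·0.9304 = 0.007938 mg/L.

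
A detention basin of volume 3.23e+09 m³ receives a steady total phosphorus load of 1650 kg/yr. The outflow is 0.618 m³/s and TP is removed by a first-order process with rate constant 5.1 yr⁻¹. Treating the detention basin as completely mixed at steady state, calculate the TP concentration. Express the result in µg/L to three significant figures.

Outflow Q = 0.618 m³/s × 3.156e+07 s/yr = 1.95e+07 m³/yr.
Steady-state CSTR mass balance: W = Q·C + k·V·C, so C = W/(Q + kV).
Q + kV = 1.95e+07 + 5.1·3.23e+09 = 1.649e+10 m³/yr.
C = 1650/1.649e+10 = 1e-07 kg/m³ = 0.0001 mg/L = 0.1 µg/L.

0.100 µg/L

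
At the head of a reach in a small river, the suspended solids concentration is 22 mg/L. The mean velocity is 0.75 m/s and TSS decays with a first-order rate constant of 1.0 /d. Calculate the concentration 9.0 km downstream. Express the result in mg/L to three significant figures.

Travel time t = 9.0 km / 0.75 m/s = 9000/0.75 = 1.2e+04 s = 0.1389 d.
First-order decay: C = 22·exp(−1.0·0.1389) = 22·0.8703 = 19.15 mg/L.

19.1 mg/L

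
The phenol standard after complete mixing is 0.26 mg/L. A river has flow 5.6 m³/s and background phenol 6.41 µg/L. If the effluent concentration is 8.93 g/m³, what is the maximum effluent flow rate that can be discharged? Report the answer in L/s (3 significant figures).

6.41 µg/L = 0.00641 mg/L.
Mass balance at complete mixing: C_std·(Q_w + Q_r) = Q_w·C_e + Q_r·C_b.
Rearranging, Q_w = Q_r·(C_std − C_b)/(C_e − C_std) = 5.6·(0.26 − 0.00641) / (8.93 − 0.26) = 0.1638 m³/s.
= 163.8 L/s.

164 L/s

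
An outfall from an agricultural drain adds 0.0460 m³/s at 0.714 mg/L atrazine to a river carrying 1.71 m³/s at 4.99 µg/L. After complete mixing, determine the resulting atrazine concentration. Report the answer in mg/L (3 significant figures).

0.0236 mg/L

4.99 µg/L = 0.00499 mg/L.
Conservation of mass across the mixing zone: C = (0.046·0.714 + 1.71·0.00499) / (0.046 + 1.71) = 0.04138/1.756 = 0.02356 mg/L.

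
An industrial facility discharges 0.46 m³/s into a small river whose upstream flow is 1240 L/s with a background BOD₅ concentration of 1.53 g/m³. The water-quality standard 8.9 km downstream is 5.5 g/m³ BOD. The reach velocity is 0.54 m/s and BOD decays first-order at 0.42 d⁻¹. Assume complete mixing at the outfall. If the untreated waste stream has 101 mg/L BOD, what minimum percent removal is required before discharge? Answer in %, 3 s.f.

82.3 %

1240 L/s = 1.24 m³/s.
Travel time to the compliance point: t = 8900/0.54 = 1.648e+04 s = 0.1908 d; decay factor exp(−0.42·0.1908) = 0.923.
So the concentration just after mixing may be at most 5.5/0.923 = 5.959 mg/L.
Mass balance: 5.959·1.7 = 0.46·Cₑ + 1.24·1.53.
Cₑ = (10.13 − 1.897) / 0.46 = 17.9 mg/L.
Required removal = 1 − 17.9/101 = 82.28 %.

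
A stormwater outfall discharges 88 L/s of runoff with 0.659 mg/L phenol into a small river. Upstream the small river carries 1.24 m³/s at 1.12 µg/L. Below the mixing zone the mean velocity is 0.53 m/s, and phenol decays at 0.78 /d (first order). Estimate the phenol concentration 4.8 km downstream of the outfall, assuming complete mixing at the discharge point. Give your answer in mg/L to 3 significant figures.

0.0412 mg/L

88 L/s = 0.088 m³/s.
1.12 µg/L = 0.00112 mg/L.
After complete mixing, C₀ = (0.088·0.659 + 1.24·0.00112) / 1.328 = 0.04471 mg/L.
Travel time t = 4800 m / 0.53 m/s = 9057 s = 0.1048 d.
C = 0.04471·exp(−0.78·0.1048) = 0.04471·0.9215 = 0.0412 mg/L.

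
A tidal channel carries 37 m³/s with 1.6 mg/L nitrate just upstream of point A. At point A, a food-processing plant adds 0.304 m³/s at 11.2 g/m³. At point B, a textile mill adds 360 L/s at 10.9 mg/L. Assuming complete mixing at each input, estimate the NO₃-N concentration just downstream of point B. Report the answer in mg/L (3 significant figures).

1.77 mg/L

After input A: C = (37·1.6 + 0.304·11.2) / 37.3 = 1.678 mg/L.
360 L/s = 0.36 m³/s.
After input B: C = (37.3·1.678 + 0.36·10.9) / 37.66 = 1.766 mg/L.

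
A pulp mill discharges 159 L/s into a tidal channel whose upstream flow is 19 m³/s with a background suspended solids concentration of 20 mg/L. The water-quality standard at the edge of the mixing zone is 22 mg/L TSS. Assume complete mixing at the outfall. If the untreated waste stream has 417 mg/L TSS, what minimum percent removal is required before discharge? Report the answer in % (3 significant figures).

37.4 %

159 L/s = 0.159 m³/s.
Mass balance: 22·19.16 = 0.159·Cₑ + 19·20.
Cₑ = (421.5 − 380) / 0.159 = 261 mg/L.
Required removal = 1 − 261/417 = 37.41 %.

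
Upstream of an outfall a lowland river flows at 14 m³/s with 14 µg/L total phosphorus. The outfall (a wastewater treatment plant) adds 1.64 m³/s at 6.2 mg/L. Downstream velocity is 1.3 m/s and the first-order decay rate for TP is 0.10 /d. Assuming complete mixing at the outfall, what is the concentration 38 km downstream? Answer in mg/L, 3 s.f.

14 µg/L = 0.014 mg/L.
After complete mixing, C₀ = (1.64·6.2 + 14·0.014) / 15.64 = 0.6627 mg/L.
Travel time t = 3.8e+04 m / 1.3 m/s = 2.923e+04 s = 0.3383 d.
C = 0.6627·exp(−0.10·0.3383) = 0.6627·0.9667 = 0.6406 mg/L.

0.641 mg/L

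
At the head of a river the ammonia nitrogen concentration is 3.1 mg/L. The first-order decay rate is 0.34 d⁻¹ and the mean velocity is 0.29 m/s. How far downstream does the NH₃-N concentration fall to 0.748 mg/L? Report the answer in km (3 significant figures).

From C = C₀·e^(−kt), t = ln(C₀/C)/k = ln(3.1/0.748)/0.34 = 1.422/0.34 = 4.182 d.
Distance = v·t = 0.29 m/s × 3.613e+05 s = 1.048e+05 m = 104.8 km.

105 km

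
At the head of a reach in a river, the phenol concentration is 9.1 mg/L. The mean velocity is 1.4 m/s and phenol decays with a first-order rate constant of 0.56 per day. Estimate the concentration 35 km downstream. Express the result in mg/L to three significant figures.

7.74 mg/L

Travel time t = 35 km / 1.4 m/s = 3.5e+04/1.4 = 2.5e+04 s = 0.2894 d.
First-order decay: C = 9.1·exp(−0.56·0.2894) = 9.1·0.8504 = 7.739 mg/L.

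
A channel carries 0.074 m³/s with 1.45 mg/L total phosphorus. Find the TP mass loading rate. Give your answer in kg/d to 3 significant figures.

Mass flux = Q·C = 0.074 m³/s × 1.45 g/m³ = 0.1073 g/s.
= 0.1073 g/s × 86.4 = 9.271 kg/d.

9.27 kg/d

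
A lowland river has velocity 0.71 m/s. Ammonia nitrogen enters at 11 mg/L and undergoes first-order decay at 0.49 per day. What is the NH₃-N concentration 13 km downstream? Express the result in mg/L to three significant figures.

Travel time t = 13 km / 0.71 m/s = 1.3e+04/0.71 = 1.831e+04 s = 0.2119 d.
First-order decay: C = 11·exp(−0.49·0.2119) = 11·0.9014 = 9.915 mg/L.

9.92 mg/L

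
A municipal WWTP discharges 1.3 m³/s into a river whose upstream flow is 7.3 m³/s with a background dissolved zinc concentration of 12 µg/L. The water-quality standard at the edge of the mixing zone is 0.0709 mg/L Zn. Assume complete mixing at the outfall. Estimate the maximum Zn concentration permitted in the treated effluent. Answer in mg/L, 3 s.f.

12 µg/L = 0.012 mg/L.
Mass balance: 0.0709·8.6 = 1.3·Cₑ + 7.3·0.012.
Cₑ = (0.6097 − 0.0876) / 1.3 = 0.4016 mg/L.

0.402 mg/L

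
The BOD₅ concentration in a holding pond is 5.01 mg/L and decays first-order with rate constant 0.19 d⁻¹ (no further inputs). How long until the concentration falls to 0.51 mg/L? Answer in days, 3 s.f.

12.0 d

t = ln(C₀/C)/k = ln(5.01/0.51)/0.19 = 2.285/0.19 = 12.03 d.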